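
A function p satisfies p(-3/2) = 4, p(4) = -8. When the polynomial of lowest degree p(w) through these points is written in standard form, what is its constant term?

Build the Lagrange basis polynomials:
L_0(w) = (w - 4) / [-11/2] = -(2/11)w + 8/11
L_1(w) = (w + 3/2) / [11/2] = (2/11)w + 3/11
p(w) = 4·L_0 + (-8)·L_1
Only the constant term is needed; take it from each L_i and combine:
4·(8/11) + (-8)·(3/11) = 8/11

8/11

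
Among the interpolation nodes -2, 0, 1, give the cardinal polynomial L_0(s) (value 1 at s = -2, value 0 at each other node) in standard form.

L_0(s) = (1/6)s^2 - (1/6)s

L_0(s) = s(s - 1) / [(-2)·(-3)]
       = (s^2 - s) / (6)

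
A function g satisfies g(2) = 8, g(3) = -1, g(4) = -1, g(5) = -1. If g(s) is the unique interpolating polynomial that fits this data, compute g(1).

Using Newton's divided-difference form:
g[2,3] = (-1 - 8) / (3 - 2) = -9
g[3,4] = (-1 - (-1)) / (4 - 3) = 0
g[4,5] = (-1 - (-1)) / (5 - 4) = 0
g[2,3,4] = (0 - (-9)) / (4 - 2) = 9/2
g[3,4,5] = (0 - 0) / (5 - 3) = 0
g[2,3,4,5] = (0 - 9/2) / (5 - 2) = -3/2
g(1) = 8 + (-9)·(-1) + (9/2)·(-1)·(-2) + (-3/2)·(-1)·(-2)·(-3) = 35

35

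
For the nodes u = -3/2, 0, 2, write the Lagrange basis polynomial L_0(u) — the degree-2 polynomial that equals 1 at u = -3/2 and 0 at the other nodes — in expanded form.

L_0(u) = u(u - 2) / [(-3/2)·(-7/2)]
       = (u^2 - 2u) / (21/4)

L_0(u) = (4/21)u^2 - (8/21)u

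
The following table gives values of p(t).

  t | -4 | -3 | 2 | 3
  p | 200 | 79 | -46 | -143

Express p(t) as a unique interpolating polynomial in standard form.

p(t) = -4t^3 - 4t^2 - t + 4

L_0(t) = (t + 3)(t - 2)(t - 3) / [-42] = -(1/42)t^3 + (1/21)t^2 + (3/14)t - 3/7
L_1(t) = (t + 4)(t - 2)(t - 3) / [30] = (1/30)t^3 - (1/30)t^2 - (7/15)t + 4/5
L_2(t) = (t + 4)(t + 3)(t - 3) / [-30] = -(1/30)t^3 - (2/15)t^2 + (3/10)t + 6/5
L_3(t) = (t + 4)(t + 3)(t - 2) / [42] = (1/42)t^3 + (5/42)t^2 - (1/21)t - 4/7
p(t) = 200·L_0 + 79·L_1 + (-46)·L_2 + (-143)·L_3
  200·L_0(t) = -(100/21)t^3 + (200/21)t^2 + (300/7)t - 600/7
  79·L_1(t) = (79/30)t^3 - (79/30)t^2 - (553/15)t + 316/5
  (-46)·L_2(t) = (23/15)t^3 + (92/15)t^2 - (69/5)t - 276/5
  (-143)·L_3(t) = -(143/42)t^3 - (715/42)t^2 + (143/21)t + 572/7
Adding term by term: -4t^3 - 4t^2 - t + 4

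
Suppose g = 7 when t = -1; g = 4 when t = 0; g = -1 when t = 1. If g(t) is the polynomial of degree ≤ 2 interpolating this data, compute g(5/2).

L_0(5/2) = (5/2)·(3/2)/[(-1)·(-2)] = 15/8
L_1(5/2) = (7/2)·(3/2)/[(1)·(-1)] = -21/4
L_2(5/2) = (7/2)·(5/2)/[(2)·(1)] = 35/8
Sum: 7·(15/8) + 4·(-21/4) + (-1)·(35/8) = -49/4

-49/4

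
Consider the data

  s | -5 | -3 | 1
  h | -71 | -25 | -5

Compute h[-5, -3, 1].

-3

h[-5,-3] = (-25 - (-71)) / (-3 - (-5)) = 23
h[-3,1] = (-5 - (-25)) / (1 - (-3)) = 5
h[-5,-3,1] = (5 - 23) / (1 - (-5)) = -3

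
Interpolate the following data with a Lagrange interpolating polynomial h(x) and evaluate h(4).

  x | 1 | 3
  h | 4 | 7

Evaluate each Lagrange basis at x = 4:
L_0(4) = (1)/[(-2)] = -1/2
L_1(4) = (3)/[(2)] = 3/2
Sum: 4·(-1/2) + 7·(3/2) = 17/2

17/2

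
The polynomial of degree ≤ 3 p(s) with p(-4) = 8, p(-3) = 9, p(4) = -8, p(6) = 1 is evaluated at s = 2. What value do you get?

-127/21

Evaluate each Lagrange basis at s = 2:
L_0(2) = (5)·(-2)·(-4)/[(-1)·(-8)·(-10)] = -1/2
L_1(2) = (6)·(-2)·(-4)/[(1)·(-7)·(-9)] = 16/21
L_2(2) = (6)·(5)·(-4)/[(8)·(7)·(-2)] = 15/14
L_3(2) = (6)·(5)·(-2)/[(10)·(9)·(2)] = -1/3
Sum: 8·(-1/2) + 9·(16/21) + (-8)·(15/14) + 1·(-1/3) = -127/21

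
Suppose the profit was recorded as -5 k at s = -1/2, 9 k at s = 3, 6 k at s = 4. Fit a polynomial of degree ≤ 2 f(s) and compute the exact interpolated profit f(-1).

Evaluate each Lagrange basis at s = -1:
L_0(-1) = (-4)·(-5)/[(-7/2)·(-9/2)] = 80/63
L_1(-1) = (-1/2)·(-5)/[(7/2)·(-1)] = -5/7
L_2(-1) = (-1/2)·(-4)/[(9/2)·(1)] = 4/9
Sum: (-5)·(80/63) + 9·(-5/7) + 6·(4/9) = -91/9

-91/9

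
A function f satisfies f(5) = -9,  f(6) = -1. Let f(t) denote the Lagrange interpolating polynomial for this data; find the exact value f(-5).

-89

Evaluate each Lagrange basis at t = -5:
L_0(-5) = (-11)/[(-1)] = 11
L_1(-5) = (-10)/[(1)] = -10
Sum: (-9)·(11) + (-1)·(-10) = -89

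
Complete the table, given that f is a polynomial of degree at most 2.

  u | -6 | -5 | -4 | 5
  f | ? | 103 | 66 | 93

148

The 3 known values determine f uniquely (degree ≤ 2).
Evaluate each Lagrange basis at u = -6:
L_0(-6) = (-2)·(-11)/[(-1)·(-10)] = 11/5
L_1(-6) = (-1)·(-11)/[(1)·(-9)] = -11/9
L_2(-6) = (-1)·(-2)/[(10)·(9)] = 1/45
Sum: 103·(11/5) + 66·(-11/9) + 93·(1/45) = 148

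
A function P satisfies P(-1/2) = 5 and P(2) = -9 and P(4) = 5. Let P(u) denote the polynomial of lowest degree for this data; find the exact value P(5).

L_0(5) = (3)·(1)/[(-5/2)·(-9/2)] = 4/15
L_1(5) = (11/2)·(1)/[(5/2)·(-2)] = -11/10
L_2(5) = (11/2)·(3)/[(9/2)·(2)] = 11/6
Sum: 5·(4/15) + (-9)·(-11/10) + 5·(11/6) = 102/5

102/5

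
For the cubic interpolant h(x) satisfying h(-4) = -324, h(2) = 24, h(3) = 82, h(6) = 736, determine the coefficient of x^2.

Build the Lagrange basis polynomials:
L_0(x) = (x - 2)(x - 3)(x - 6) / [-420] = -(1/420)x^3 + (11/420)x^2 - (3/35)x + 3/35
L_1(x) = (x + 4)(x - 3)(x - 6) / [24] = (1/24)x^3 - (5/24)x^2 - (3/4)x + 3
L_2(x) = (x + 4)(x - 2)(x - 6) / [-21] = -(1/21)x^3 + (4/21)x^2 + (20/21)x - 16/7
L_3(x) = (x + 4)(x - 2)(x - 3) / [120] = (1/120)x^3 - (1/120)x^2 - (7/60)x + 1/5
h(x) = (-324)·L_0 + 24·L_1 + 82·L_2 + 736·L_3
Only the coefficient of x^2 is needed; take it from each L_i and combine:
(-324)·(11/420) + 24·(-5/24) + 82·(4/21) + 736·(-1/120) = -4

-4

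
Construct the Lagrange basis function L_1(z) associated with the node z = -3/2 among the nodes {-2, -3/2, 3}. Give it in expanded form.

L_1(z) = (z + 2)(z - 3) / [(1/2)·(-9/2)]
       = (z^2 - z - 6) / (-9/4)

L_1(z) = -(4/9)z^2 + (4/9)z + 8/3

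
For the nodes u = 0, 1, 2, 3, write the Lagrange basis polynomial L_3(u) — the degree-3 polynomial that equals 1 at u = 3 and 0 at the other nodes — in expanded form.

L_3(u) = u(u - 1)(u - 2) / [(3)·(2)·(1)]
       = (u^3 - 3u^2 + 2u) / (6)

L_3(u) = (1/6)u^3 - (1/2)u^2 + (1/3)u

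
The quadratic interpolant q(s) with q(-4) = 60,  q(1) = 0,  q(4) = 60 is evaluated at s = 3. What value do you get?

Evaluate each Lagrange basis at s = 3:
L_0(3) = (2)·(-1)/[(-5)·(-8)] = -1/20
L_1(3) = (7)·(-1)/[(5)·(-3)] = 7/15
L_2(3) = (7)·(2)/[(8)·(3)] = 7/12
Sum: 60·(-1/20) + 0 + 60·(7/12) = 32

32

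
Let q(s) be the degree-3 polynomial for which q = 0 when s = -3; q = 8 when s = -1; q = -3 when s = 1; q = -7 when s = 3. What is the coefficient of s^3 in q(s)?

The leading coefficient equals the top divided difference q[-3,-1,1,3].
q[-3,-1] = (8 - 0) / (-1 - (-3)) = 4
q[-1,1] = (-3 - 8) / (1 - (-1)) = -11/2
q[1,3] = (-7 - (-3)) / (3 - 1) = -2
q[-3,-1,1] = (-11/2 - 4) / (1 - (-3)) = -19/8
q[-1,1,3] = (-2 - (-11/2)) / (3 - (-1)) = 7/8
q[-3,-1,1,3] = (7/8 - (-19/8)) / (3 - (-3)) = 13/24

13/24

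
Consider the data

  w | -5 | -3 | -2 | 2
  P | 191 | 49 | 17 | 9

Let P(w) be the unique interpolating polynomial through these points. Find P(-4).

105

Using Newton's divided-difference form:
P[-5,-3] = (49 - 191) / (-3 - (-5)) = -71
P[-3,-2] = (17 - 49) / (-2 - (-3)) = -32
P[-2,2] = (9 - 17) / (2 - (-2)) = -2
P[-5,-3,-2] = (-32 - (-71)) / (-2 - (-5)) = 13
P[-3,-2,2] = (-2 - (-32)) / (2 - (-3)) = 6
P[-5,-3,-2,2] = (6 - 13) / (2 - (-5)) = -1
P(-4) = 191 + (-71)·(1) + 13·(1)·(-1) + (-1)·(1)·(-1)·(-2) = 105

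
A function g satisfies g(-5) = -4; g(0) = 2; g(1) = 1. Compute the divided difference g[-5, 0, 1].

-11/30

g[-5,0] = (2 - (-4)) / (0 - (-5)) = 6/5
g[0,1] = (1 - 2) / (1 - 0) = -1
g[-5,0,1] = (-1 - 6/5) / (1 - (-5)) = -11/30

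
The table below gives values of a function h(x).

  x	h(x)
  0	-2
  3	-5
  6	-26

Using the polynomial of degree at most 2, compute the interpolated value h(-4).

-26

Evaluate each Lagrange basis at x = -4:
L_0(-4) = (-7)·(-10)/[(-3)·(-6)] = 35/9
L_1(-4) = (-4)·(-10)/[(3)·(-3)] = -40/9
L_2(-4) = (-4)·(-7)/[(6)·(3)] = 14/9
Sum: (-2)·(35/9) + (-5)·(-40/9) + (-26)·(14/9) = -26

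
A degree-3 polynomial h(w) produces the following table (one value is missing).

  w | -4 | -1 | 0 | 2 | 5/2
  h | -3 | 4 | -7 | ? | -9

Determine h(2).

The 4 known values determine h uniquely (degree ≤ 3).
L_0(2) = (3)·(2)·(-1/2)/[(-3)·(-4)·(-13/2)] = 1/26
L_1(2) = (6)·(2)·(-1/2)/[(3)·(-1)·(-7/2)] = -4/7
L_2(2) = (6)·(3)·(-1/2)/[(4)·(1)·(-5/2)] = 9/10
L_3(2) = (6)·(3)·(2)/[(13/2)·(7/2)·(5/2)] = 288/455
Sum: (-3)·(1/26) + 4·(-4/7) + (-7)·(9/10) + (-9)·(288/455) = -6551/455

-6551/455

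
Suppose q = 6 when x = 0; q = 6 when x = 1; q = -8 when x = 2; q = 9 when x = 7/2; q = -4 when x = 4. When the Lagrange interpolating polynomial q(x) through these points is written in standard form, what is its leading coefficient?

-761/210

The leading coefficient equals the top divided difference q[0,1,2,7/2,4].
q[0,1] = (6 - 6) / (1 - 0) = 0
q[1,2] = (-8 - 6) / (2 - 1) = -14
q[2,7/2] = (9 - (-8)) / (7/2 - 2) = 34/3
q[7/2,4] = (-4 - 9) / (4 - 7/2) = -26
q[0,1,2] = (-14 - 0) / (2 - 0) = -7
q[1,2,7/2] = (34/3 - (-14)) / (7/2 - 1) = 152/15
q[2,7/2,4] = (-26 - 34/3) / (4 - 2) = -56/3
q[0,1,2,7/2] = (152/15 - (-7)) / (7/2 - 0) = 514/105
q[1,2,7/2,4] = (-56/3 - 152/15) / (4 - 1) = -48/5
q[0,1,2,7/2,4] = (-48/5 - 514/105) / (4 - 0) = -761/210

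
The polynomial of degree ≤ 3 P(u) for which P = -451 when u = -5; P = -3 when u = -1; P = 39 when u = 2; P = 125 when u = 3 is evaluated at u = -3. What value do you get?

L_0(-3) = (-2)·(-5)·(-6)/[(-4)·(-7)·(-8)] = 15/56
L_1(-3) = (2)·(-5)·(-6)/[(4)·(-3)·(-4)] = 5/4
L_2(-3) = (2)·(-2)·(-6)/[(7)·(3)·(-1)] = -8/7
L_3(-3) = (2)·(-2)·(-5)/[(8)·(4)·(1)] = 5/8
Sum: (-451)·(15/56) + (-3)·(5/4) + 39·(-8/7) + 125·(5/8) = -91

-91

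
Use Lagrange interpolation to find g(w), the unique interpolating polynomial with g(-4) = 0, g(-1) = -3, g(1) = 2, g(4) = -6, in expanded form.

L_0(w) = (w + 1)(w - 1)(w - 4) / [-120] = -(1/120)w^3 + (1/30)w^2 + (1/120)w - 1/30
L_1(w) = (w + 4)(w - 1)(w - 4) / [30] = (1/30)w^3 - (1/30)w^2 - (8/15)w + 8/15
L_2(w) = (w + 4)(w + 1)(w - 4) / [-30] = -(1/30)w^3 - (1/30)w^2 + (8/15)w + 8/15
L_3(w) = (w + 4)(w + 1)(w - 1) / [120] = (1/120)w^3 + (1/30)w^2 - (1/120)w - 1/30
g(w) = 0·L_0 + (-3)·L_1 + 2·L_2 + (-6)·L_3
  0·L_0(w) = 0
  (-3)·L_1(w) = -(1/10)w^3 + (1/10)w^2 + (8/5)w - 8/5
  2·L_2(w) = -(1/15)w^3 - (1/15)w^2 + (16/15)w + 16/15
  (-6)·L_3(w) = -(1/20)w^3 - (1/5)w^2 + (1/20)w + 1/5
Adding term by term: -(13/60)w^3 - (1/6)w^2 + (163/60)w - 1/3

g(w) = -(13/60)w^3 - (1/6)w^2 + (163/60)w - 1/3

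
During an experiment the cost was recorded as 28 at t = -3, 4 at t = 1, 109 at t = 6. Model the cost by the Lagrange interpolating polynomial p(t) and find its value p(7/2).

L_0(7/2) = (5/2)·(-5/2)/[(-4)·(-9)] = -25/144
L_1(7/2) = (13/2)·(-5/2)/[(4)·(-5)] = 13/16
L_2(7/2) = (13/2)·(5/2)/[(9)·(5)] = 13/36
Sum: 28·(-25/144) + 4·(13/16) + 109·(13/36) = 151/4

151/4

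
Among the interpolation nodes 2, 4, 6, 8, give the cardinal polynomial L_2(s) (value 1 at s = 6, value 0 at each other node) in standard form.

L_2(s) = -(1/16)s^3 + (7/8)s^2 - (7/2)s + 4

L_2(s) = (s - 2)(s - 4)(s - 8) / [(4)·(2)·(-2)]
       = (s^3 - 14s^2 + 56s - 64) / (-16)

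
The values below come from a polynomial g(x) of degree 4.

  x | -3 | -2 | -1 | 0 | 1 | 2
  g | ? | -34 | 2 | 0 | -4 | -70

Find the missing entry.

-240

The 5 known values determine g uniquely (degree ≤ 4).
L_0(-3) = (-2)·(-3)·(-4)·(-5)/[(-1)·(-2)·(-3)·(-4)] = 5
L_1(-3) = (-1)·(-3)·(-4)·(-5)/[(1)·(-1)·(-2)·(-3)] = -10
L_2(-3) = (-1)·(-2)·(-4)·(-5)/[(2)·(1)·(-1)·(-2)] = 10
L_3(-3) = (-1)·(-2)·(-3)·(-5)/[(3)·(2)·(1)·(-1)] = -5
L_4(-3) = (-1)·(-2)·(-3)·(-4)/[(4)·(3)·(2)·(1)] = 1
Sum: (-34)·(5) + 2·(-10) + 0 + (-4)·(-5) + (-70)·(1) = -240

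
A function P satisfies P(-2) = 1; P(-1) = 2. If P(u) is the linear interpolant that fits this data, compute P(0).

L_0(0) = (1)/[(-1)] = -1
L_1(0) = (2)/[(1)] = 2
Sum: 1·(-1) + 2·(2) = 3

3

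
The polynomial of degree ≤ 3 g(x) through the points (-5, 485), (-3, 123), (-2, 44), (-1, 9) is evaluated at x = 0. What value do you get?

0

L_0(0) = (3)·(2)·(1)/[(-2)·(-3)·(-4)] = -1/4
L_1(0) = (5)·(2)·(1)/[(2)·(-1)·(-2)] = 5/2
L_2(0) = (5)·(3)·(1)/[(3)·(1)·(-1)] = -5
L_3(0) = (5)·(3)·(2)/[(4)·(2)·(1)] = 15/4
Sum: 485·(-1/4) + 123·(5/2) + 44·(-5) + 9·(15/4) = 0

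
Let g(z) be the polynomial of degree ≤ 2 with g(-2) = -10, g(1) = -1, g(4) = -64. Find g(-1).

L_0(-1) = (-2)·(-5)/[(-3)·(-6)] = 5/9
L_1(-1) = (1)·(-5)/[(3)·(-3)] = 5/9
L_2(-1) = (1)·(-2)/[(6)·(3)] = -1/9
Sum: (-10)·(5/9) + (-1)·(5/9) + (-64)·(-1/9) = 1

1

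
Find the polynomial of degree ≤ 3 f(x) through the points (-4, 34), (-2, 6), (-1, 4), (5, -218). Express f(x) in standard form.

f(x) = -x^3 - 3x^2 - 4x + 2

Build the Lagrange basis polynomials:
L_0(x) = (x + 2)(x + 1)(x - 5) / [-54] = -(1/54)x^3 + (1/27)x^2 + (13/54)x + 5/27
L_1(x) = (x + 4)(x + 1)(x - 5) / [14] = (1/14)x^3 - (3/2)x - 10/7
L_2(x) = (x + 4)(x + 2)(x - 5) / [-18] = -(1/18)x^3 - (1/18)x^2 + (11/9)x + 20/9
L_3(x) = (x + 4)(x + 2)(x + 1) / [378] = (1/378)x^3 + (1/54)x^2 + (1/27)x + 4/189
f(x) = 34·L_0 + 6·L_1 + 4·L_2 + (-218)·L_3
  34·L_0(x) = -(17/27)x^3 + (34/27)x^2 + (221/27)x + 170/27
  6·L_1(x) = (3/7)x^3 - 9x - 60/7
  4·L_2(x) = -(2/9)x^3 - (2/9)x^2 + (44/9)x + 80/9
  (-218)·L_3(x) = -(109/189)x^3 - (109/27)x^2 - (218/27)x - 872/189
Adding term by term: -x^3 - 3x^2 - 4x + 2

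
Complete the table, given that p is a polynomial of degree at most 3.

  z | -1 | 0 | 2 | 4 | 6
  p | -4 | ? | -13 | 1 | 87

-3

The 4 known values determine p uniquely (degree ≤ 3).
Evaluate each Lagrange basis at z = 0:
L_0(0) = (-2)·(-4)·(-6)/[(-3)·(-5)·(-7)] = 16/35
L_1(0) = (1)·(-4)·(-6)/[(3)·(-2)·(-4)] = 1
L_2(0) = (1)·(-2)·(-6)/[(5)·(2)·(-2)] = -3/5
L_3(0) = (1)·(-2)·(-4)/[(7)·(4)·(2)] = 1/7
Sum: (-4)·(16/35) + (-13)·(1) + 1·(-3/5) + 87·(1/7) = -3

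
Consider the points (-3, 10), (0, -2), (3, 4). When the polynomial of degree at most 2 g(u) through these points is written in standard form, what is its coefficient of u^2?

1

The leading coefficient equals the top divided difference g[-3,0,3].
g[-3,0] = (-2 - 10) / (0 - (-3)) = -4
g[0,3] = (4 - (-2)) / (3 - 0) = 2
g[-3,0,3] = (2 - (-4)) / (3 - (-3)) = 1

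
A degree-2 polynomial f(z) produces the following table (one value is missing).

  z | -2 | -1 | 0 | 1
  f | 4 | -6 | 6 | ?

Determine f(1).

The 3 known values determine f uniquely (degree ≤ 2).
Evaluate each Lagrange basis at z = 1:
L_0(1) = (2)·(1)/[(-1)·(-2)] = 1
L_1(1) = (3)·(1)/[(1)·(-1)] = -3
L_2(1) = (3)·(2)/[(2)·(1)] = 3
Sum: 4·(1) + (-6)·(-3) + 6·(3) = 40

40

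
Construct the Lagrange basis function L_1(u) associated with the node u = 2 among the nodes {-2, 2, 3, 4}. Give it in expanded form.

L_1(u) = (1/8)u^3 - (5/8)u^2 - (1/4)u + 3

L_1(u) = (u + 2)(u - 3)(u - 4) / [(4)·(-1)·(-2)]
       = (u^3 - 5u^2 - 2u + 24) / (8)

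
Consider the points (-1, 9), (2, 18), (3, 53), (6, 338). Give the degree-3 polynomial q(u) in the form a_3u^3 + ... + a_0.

Newton's divided differences:
q[-1,2] = (18 - 9) / (2 - (-1)) = 3
q[2,3] = (53 - 18) / (3 - 2) = 35
q[3,6] = (338 - 53) / (6 - 3) = 95
q[-1,2,3] = (35 - 3) / (3 - (-1)) = 8
q[2,3,6] = (95 - 35) / (6 - 2) = 15
q[-1,2,3,6] = (15 - 8) / (6 - (-1)) = 1
q(u) = 9 + 3·(u + 1) + 8·(u + 1)(u - 2) + 1·(u + 1)(u - 2)(u - 3)
Expanding: q(u) = u^3 + 4u^2 - 4u + 2

q(u) = u^3 + 4u^2 - 4u + 2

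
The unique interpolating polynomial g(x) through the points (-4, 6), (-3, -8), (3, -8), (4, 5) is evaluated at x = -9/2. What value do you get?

6541/448

Using Newton's divided-difference form:
g[-4,-3] = (-8 - 6) / (-3 - (-4)) = -14
g[-3,3] = (-8 - (-8)) / (3 - (-3)) = 0
g[3,4] = (5 - (-8)) / (4 - 3) = 13
g[-4,-3,3] = (0 - (-14)) / (3 - (-4)) = 2
g[-3,3,4] = (13 - 0) / (4 - (-3)) = 13/7
g[-4,-3,3,4] = (13/7 - 2) / (4 - (-4)) = -1/56
g(-9/2) = 6 + (-14)·(-1/2) + 2·(-1/2)·(-3/2) + (-1/56)·(-1/2)·(-3/2)·(-15/2) = 6541/448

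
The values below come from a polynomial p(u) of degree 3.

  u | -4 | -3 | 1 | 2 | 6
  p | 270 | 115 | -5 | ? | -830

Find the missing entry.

-30

The 4 known values determine p uniquely (degree ≤ 3).
Evaluate each Lagrange basis at u = 2:
L_0(2) = (5)·(1)·(-4)/[(-1)·(-5)·(-10)] = 2/5
L_1(2) = (6)·(1)·(-4)/[(1)·(-4)·(-9)] = -2/3
L_2(2) = (6)·(5)·(-4)/[(5)·(4)·(-5)] = 6/5
L_3(2) = (6)·(5)·(1)/[(10)·(9)·(5)] = 1/15
Sum: 270·(2/5) + 115·(-2/3) + (-5)·(6/5) + (-830)·(1/15) = -30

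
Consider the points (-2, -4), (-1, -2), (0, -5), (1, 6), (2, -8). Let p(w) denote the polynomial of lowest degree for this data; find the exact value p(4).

-557

L_0(4) = (5)·(4)·(3)·(2)/[(-1)·(-2)·(-3)·(-4)] = 5
L_1(4) = (6)·(4)·(3)·(2)/[(1)·(-1)·(-2)·(-3)] = -24
L_2(4) = (6)·(5)·(3)·(2)/[(2)·(1)·(-1)·(-2)] = 45
L_3(4) = (6)·(5)·(4)·(2)/[(3)·(2)·(1)·(-1)] = -40
L_4(4) = (6)·(5)·(4)·(3)/[(4)·(3)·(2)·(1)] = 15
Sum: (-4)·(5) + (-2)·(-24) + (-5)·(45) + 6·(-40) + (-8)·(15) = -557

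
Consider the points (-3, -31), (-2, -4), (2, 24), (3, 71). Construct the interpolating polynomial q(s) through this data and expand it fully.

q(s) = 2s^3 + 2s^2 - s + 2

Build the Lagrange basis polynomials:
L_0(s) = (s + 2)(s - 2)(s - 3) / [-30] = -(1/30)s^3 + (1/10)s^2 + (2/15)s - 2/5
L_1(s) = (s + 3)(s - 2)(s - 3) / [20] = (1/20)s^3 - (1/10)s^2 - (9/20)s + 9/10
L_2(s) = (s + 3)(s + 2)(s - 3) / [-20] = -(1/20)s^3 - (1/10)s^2 + (9/20)s + 9/10
L_3(s) = (s + 3)(s + 2)(s - 2) / [30] = (1/30)s^3 + (1/10)s^2 - (2/15)s - 2/5
q(s) = (-31)·L_0 + (-4)·L_1 + 24·L_2 + 71·L_3
  (-31)·L_0(s) = (31/30)s^3 - (31/10)s^2 - (62/15)s + 62/5
  (-4)·L_1(s) = -(1/5)s^3 + (2/5)s^2 + (9/5)s - 18/5
  24·L_2(s) = -(6/5)s^3 - (12/5)s^2 + (54/5)s + 108/5
  71·L_3(s) = (71/30)s^3 + (71/10)s^2 - (142/15)s - 142/5
Adding term by term: 2s^3 + 2s^2 - s + 2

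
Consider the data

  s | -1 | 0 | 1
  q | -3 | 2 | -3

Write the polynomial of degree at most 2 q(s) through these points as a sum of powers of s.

q(s) = -5s^2 + 2

Newton's divided differences:
q[-1,0] = (2 - (-3)) / (0 - (-1)) = 5
q[0,1] = (-3 - 2) / (1 - 0) = -5
q[-1,0,1] = (-5 - 5) / (1 - (-1)) = -5
q(s) = -3 + 5·(s + 1) + (-5)·(s + 1)s
Expanding: q(s) = -5s^2 + 2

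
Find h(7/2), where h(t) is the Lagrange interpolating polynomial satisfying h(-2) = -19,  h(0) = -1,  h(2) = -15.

-93/2

L_0(7/2) = (7/2)·(3/2)/[(-2)·(-4)] = 21/32
L_1(7/2) = (11/2)·(3/2)/[(2)·(-2)] = -33/16
L_2(7/2) = (11/2)·(7/2)/[(4)·(2)] = 77/32
Sum: (-19)·(21/32) + (-1)·(-33/16) + (-15)·(77/32) = -93/2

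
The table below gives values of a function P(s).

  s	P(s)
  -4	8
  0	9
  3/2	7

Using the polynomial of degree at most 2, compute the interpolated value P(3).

L_0(3) = (3)·(3/2)/[(-4)·(-11/2)] = 9/44
L_1(3) = (7)·(3/2)/[(4)·(-3/2)] = -7/4
L_2(3) = (7)·(3)/[(11/2)·(3/2)] = 28/11
Sum: 8·(9/44) + 9·(-7/4) + 7·(28/11) = 163/44

163/44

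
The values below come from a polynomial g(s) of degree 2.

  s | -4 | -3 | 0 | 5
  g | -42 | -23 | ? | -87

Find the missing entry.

-2

The 3 known values determine g uniquely (degree ≤ 2).
Evaluate each Lagrange basis at s = 0:
L_0(0) = (3)·(-5)/[(-1)·(-9)] = -5/3
L_1(0) = (4)·(-5)/[(1)·(-8)] = 5/2
L_2(0) = (4)·(3)/[(9)·(8)] = 1/6
Sum: (-42)·(-5/3) + (-23)·(5/2) + (-87)·(1/6) = -2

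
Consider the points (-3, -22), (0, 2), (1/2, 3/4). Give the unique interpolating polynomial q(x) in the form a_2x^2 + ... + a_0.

q(x) = -3x^2 - x + 2

Newton's divided differences:
q[-3,0] = (2 - (-22)) / (0 - (-3)) = 8
q[0,1/2] = (3/4 - 2) / (1/2 - 0) = -5/2
q[-3,0,1/2] = (-5/2 - 8) / (1/2 - (-3)) = -3
q(x) = -22 + 8·(x + 3) + (-3)·(x + 3)x
Expanding: q(x) = -3x^2 - x + 2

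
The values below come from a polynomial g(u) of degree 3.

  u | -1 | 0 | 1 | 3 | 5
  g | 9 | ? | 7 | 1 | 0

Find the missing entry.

The 4 known values determine g uniquely (degree ≤ 3).
Evaluate each Lagrange basis at u = 0:
L_0(0) = (-1)·(-3)·(-5)/[(-2)·(-4)·(-6)] = 5/16
L_1(0) = (1)·(-3)·(-5)/[(2)·(-2)·(-4)] = 15/16
L_2(0) = (1)·(-1)·(-5)/[(4)·(2)·(-2)] = -5/16
L_3(0) = (1)·(-1)·(-3)/[(6)·(4)·(2)] = 1/16
Sum: 9·(5/16) + 7·(15/16) + 1·(-5/16) + 0 = 145/16

145/16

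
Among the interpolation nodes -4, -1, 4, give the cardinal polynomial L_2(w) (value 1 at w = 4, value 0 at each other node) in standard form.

L_2(w) = (1/40)w^2 + (1/8)w + 1/10

L_2(w) = (w + 4)(w + 1) / [(8)·(5)]
       = (w^2 + 5w + 4) / (40)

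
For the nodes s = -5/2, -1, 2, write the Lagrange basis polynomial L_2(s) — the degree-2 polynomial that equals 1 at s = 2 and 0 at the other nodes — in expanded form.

L_2(s) = (s + 5/2)(s + 1) / [(9/2)·(3)]
       = (s^2 + (7/2)s + 5/2) / (27/2)

L_2(s) = (2/27)s^2 + (7/27)s + 5/27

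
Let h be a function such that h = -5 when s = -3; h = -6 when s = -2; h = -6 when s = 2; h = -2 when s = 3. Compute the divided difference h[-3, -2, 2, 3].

1/10

h[-3,-2] = (-6 - (-5)) / (-2 - (-3)) = -1
h[-2,2] = (-6 - (-6)) / (2 - (-2)) = 0
h[2,3] = (-2 - (-6)) / (3 - 2) = 4
h[-3,-2,2] = (0 - (-1)) / (2 - (-3)) = 1/5
h[-2,2,3] = (4 - 0) / (3 - (-2)) = 4/5
h[-3,-2,2,3] = (4/5 - 1/5) / (3 - (-3)) = 1/10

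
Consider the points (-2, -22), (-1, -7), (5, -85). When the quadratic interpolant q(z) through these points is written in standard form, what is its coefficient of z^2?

The leading coefficient equals the top divided difference q[-2,-1,5].
q[-2,-1] = (-7 - (-22)) / (-1 - (-2)) = 15
q[-1,5] = (-85 - (-7)) / (5 - (-1)) = -13
q[-2,-1,5] = (-13 - 15) / (5 - (-2)) = -4

-4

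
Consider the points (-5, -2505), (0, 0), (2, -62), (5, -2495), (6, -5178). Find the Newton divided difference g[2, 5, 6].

g[2,5] = (-2495 - (-62)) / (5 - 2) = -811
g[5,6] = (-5178 - (-2495)) / (6 - 5) = -2683
g[2,5,6] = (-2683 - (-811)) / (6 - 2) = -468

-468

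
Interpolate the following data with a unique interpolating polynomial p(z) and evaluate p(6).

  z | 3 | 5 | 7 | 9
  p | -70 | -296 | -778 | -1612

Evaluate each Lagrange basis at z = 6:
L_0(6) = (1)·(-1)·(-3)/[(-2)·(-4)·(-6)] = -1/16
L_1(6) = (3)·(-1)·(-3)/[(2)·(-2)·(-4)] = 9/16
L_2(6) = (3)·(1)·(-3)/[(4)·(2)·(-2)] = 9/16
L_3(6) = (3)·(1)·(-1)/[(6)·(4)·(2)] = -1/16
Sum: (-70)·(-1/16) + (-296)·(9/16) + (-778)·(9/16) + (-1612)·(-1/16) = -499

-499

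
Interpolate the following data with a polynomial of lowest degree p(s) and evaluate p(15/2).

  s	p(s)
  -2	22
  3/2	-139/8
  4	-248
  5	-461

-11623/8

L_0(15/2) = (6)·(7/2)·(5/2)/[(-7/2)·(-6)·(-7)] = -5/14
L_1(15/2) = (19/2)·(7/2)·(5/2)/[(7/2)·(-5/2)·(-7/2)] = 19/7
L_2(15/2) = (19/2)·(6)·(5/2)/[(6)·(5/2)·(-1)] = -19/2
L_3(15/2) = (19/2)·(6)·(7/2)/[(7)·(7/2)·(1)] = 57/7
Sum: 22·(-5/14) + (-139/8)·(19/7) + (-248)·(-19/2) + (-461)·(57/7) = -11623/8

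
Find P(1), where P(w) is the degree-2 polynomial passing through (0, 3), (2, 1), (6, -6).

Evaluate each Lagrange basis at w = 1:
L_0(1) = (-1)·(-5)/[(-2)·(-6)] = 5/12
L_1(1) = (1)·(-5)/[(2)·(-4)] = 5/8
L_2(1) = (1)·(-1)/[(6)·(4)] = -1/24
Sum: 3·(5/12) + 1·(5/8) + (-6)·(-1/24) = 17/8

17/8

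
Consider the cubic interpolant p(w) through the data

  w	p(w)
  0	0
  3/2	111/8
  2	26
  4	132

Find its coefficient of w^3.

1

L_0(w) = (w - 3/2)(w - 2)(w - 4) / [-12] = -(1/12)w^3 + (5/8)w^2 - (17/12)w + 1
L_1(w) = w(w - 2)(w - 4) / [15/8] = (8/15)w^3 - (16/5)w^2 + (64/15)w
L_2(w) = w(w - 3/2)(w - 4) / [-2] = -(1/2)w^3 + (11/4)w^2 - 3w
L_3(w) = w(w - 3/2)(w - 2) / [20] = (1/20)w^3 - (7/40)w^2 + (3/20)w
p(w) = 0·L_0 + (111/8)·L_1 + 26·L_2 + 132·L_3
Only the coefficient of w^3 is needed; take it from each L_i and combine:
0·(-1/12) + (111/8)·(8/15) + 26·(-1/2) + 132·(1/20) = 1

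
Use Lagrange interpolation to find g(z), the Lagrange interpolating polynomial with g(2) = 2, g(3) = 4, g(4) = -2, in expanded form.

Build the Lagrange basis polynomials:
L_0(z) = (z - 3)(z - 4) / [2] = (1/2)z^2 - (7/2)z + 6
L_1(z) = (z - 2)(z - 4) / [-1] = -z^2 + 6z - 8
L_2(z) = (z - 2)(z - 3) / [2] = (1/2)z^2 - (5/2)z + 3
g(z) = 2·L_0 + 4·L_1 + (-2)·L_2
  2·L_0(z) = z^2 - 7z + 12
  4·L_1(z) = -4z^2 + 24z - 32
  (-2)·L_2(z) = -z^2 + 5z - 6
Adding term by term: -4z^2 + 22z - 26

g(z) = -4z^2 + 22z - 26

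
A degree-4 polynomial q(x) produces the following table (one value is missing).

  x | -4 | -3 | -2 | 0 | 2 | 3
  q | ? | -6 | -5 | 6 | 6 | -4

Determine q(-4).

The 5 known values determine q uniquely (degree ≤ 4).
Evaluate each Lagrange basis at x = -4:
L_0(-4) = (-2)·(-4)·(-6)·(-7)/[(-1)·(-3)·(-5)·(-6)] = 56/15
L_1(-4) = (-1)·(-4)·(-6)·(-7)/[(1)·(-2)·(-4)·(-5)] = -21/5
L_2(-4) = (-1)·(-2)·(-6)·(-7)/[(3)·(2)·(-2)·(-3)] = 7/3
L_3(-4) = (-1)·(-2)·(-4)·(-7)/[(5)·(4)·(2)·(-1)] = -7/5
L_4(-4) = (-1)·(-2)·(-4)·(-6)/[(6)·(5)·(3)·(1)] = 8/15
Sum: (-6)·(56/15) + (-5)·(-21/5) + 6·(7/3) + 6·(-7/5) + (-4)·(8/15) = 31/15

31/15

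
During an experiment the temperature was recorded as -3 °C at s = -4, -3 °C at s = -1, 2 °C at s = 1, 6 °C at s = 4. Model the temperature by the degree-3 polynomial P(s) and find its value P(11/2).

769/320

Evaluate each Lagrange basis at s = 11/2:
L_0(11/2) = (13/2)·(9/2)·(3/2)/[(-3)·(-5)·(-8)] = -117/320
L_1(11/2) = (19/2)·(9/2)·(3/2)/[(3)·(-2)·(-5)] = 171/80
L_2(11/2) = (19/2)·(13/2)·(3/2)/[(5)·(2)·(-3)] = -247/80
L_3(11/2) = (19/2)·(13/2)·(9/2)/[(8)·(5)·(3)] = 741/320
Sum: (-3)·(-117/320) + (-3)·(171/80) + 2·(-247/80) + 6·(741/320) = 769/320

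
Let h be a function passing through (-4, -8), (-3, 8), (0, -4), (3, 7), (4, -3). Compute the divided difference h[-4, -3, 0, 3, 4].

h[-4,-3] = (8 - (-8)) / (-3 - (-4)) = 16
h[-3,0] = (-4 - 8) / (0 - (-3)) = -4
h[0,3] = (7 - (-4)) / (3 - 0) = 11/3
h[3,4] = (-3 - 7) / (4 - 3) = -10
h[-4,-3,0] = (-4 - 16) / (0 - (-4)) = -5
h[-3,0,3] = (11/3 - (-4)) / (3 - (-3)) = 23/18
h[0,3,4] = (-10 - 11/3) / (4 - 0) = -41/12
h[-4,-3,0,3] = (23/18 - (-5)) / (3 - (-4)) = 113/126
h[-3,0,3,4] = (-41/12 - 23/18) / (4 - (-3)) = -169/252
h[-4,-3,0,3,4] = (-169/252 - 113/126) / (4 - (-4)) = -395/2016

-395/2016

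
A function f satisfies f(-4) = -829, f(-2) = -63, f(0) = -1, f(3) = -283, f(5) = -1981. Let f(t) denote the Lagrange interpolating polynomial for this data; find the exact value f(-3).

-277

L_0(-3) = (-1)·(-3)·(-6)·(-8)/[(-2)·(-4)·(-7)·(-9)] = 2/7
L_1(-3) = (1)·(-3)·(-6)·(-8)/[(2)·(-2)·(-5)·(-7)] = 36/35
L_2(-3) = (1)·(-1)·(-6)·(-8)/[(4)·(2)·(-3)·(-5)] = -2/5
L_3(-3) = (1)·(-1)·(-3)·(-8)/[(7)·(5)·(3)·(-2)] = 4/35
L_4(-3) = (1)·(-1)·(-3)·(-6)/[(9)·(7)·(5)·(2)] = -1/35
Sum: (-829)·(2/7) + (-63)·(36/35) + (-1)·(-2/5) + (-283)·(4/35) + (-1981)·(-1/35) = -277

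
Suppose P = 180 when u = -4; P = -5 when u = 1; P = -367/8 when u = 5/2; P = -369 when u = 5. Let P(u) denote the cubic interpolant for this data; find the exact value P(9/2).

-2147/8

Using Newton's divided-difference form:
P[-4,1] = (-5 - 180) / (1 - (-4)) = -37
P[1,5/2] = (-367/8 - (-5)) / (5/2 - 1) = -109/4
P[5/2,5] = (-369 - (-367/8)) / (5 - 5/2) = -517/4
P[-4,1,5/2] = (-109/4 - (-37)) / (5/2 - (-4)) = 3/2
P[1,5/2,5] = (-517/4 - (-109/4)) / (5 - 1) = -51/2
P[-4,1,5/2,5] = (-51/2 - 3/2) / (5 - (-4)) = -3
P(9/2) = 180 + (-37)·(17/2) + (3/2)·(17/2)·(7/2) + (-3)·(17/2)·(7/2)·(2) = -2147/8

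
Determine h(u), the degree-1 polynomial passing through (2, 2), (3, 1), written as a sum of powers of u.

h(u) = -u + 4

Build the Lagrange basis polynomials:
L_0(u) = (u - 3) / [-1] = -u + 3
L_1(u) = (u - 2) / [1] = u - 2
h(u) = 2·L_0 + 1·L_1
  2·L_0(u) = -2u + 6
  1·L_1(u) = u - 2
Adding term by term: -u + 4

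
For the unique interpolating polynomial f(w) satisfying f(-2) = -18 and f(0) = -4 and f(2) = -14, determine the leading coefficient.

The leading coefficient equals the top divided difference f[-2,0,2].
f[-2,0] = (-4 - (-18)) / (0 - (-2)) = 7
f[0,2] = (-14 - (-4)) / (2 - 0) = -5
f[-2,0,2] = (-5 - 7) / (2 - (-2)) = -3

-3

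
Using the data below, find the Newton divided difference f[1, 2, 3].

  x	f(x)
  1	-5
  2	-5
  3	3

f[1,2] = (-5 - (-5)) / (2 - 1) = 0
f[2,3] = (3 - (-5)) / (3 - 2) = 8
f[1,2,3] = (8 - 0) / (3 - 1) = 4

4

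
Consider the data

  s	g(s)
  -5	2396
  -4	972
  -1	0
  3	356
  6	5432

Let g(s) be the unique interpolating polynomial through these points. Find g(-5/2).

1143/8

Using Newton's divided-difference form:
g[-5,-4] = (972 - 2396) / (-4 - (-5)) = -1424
g[-4,-1] = (0 - 972) / (-1 - (-4)) = -324
g[-1,3] = (356 - 0) / (3 - (-1)) = 89
g[3,6] = (5432 - 356) / (6 - 3) = 1692
g[-5,-4,-1] = (-324 - (-1424)) / (-1 - (-5)) = 275
g[-4,-1,3] = (89 - (-324)) / (3 - (-4)) = 59
g[-1,3,6] = (1692 - 89) / (6 - (-1)) = 229
g[-5,-4,-1,3] = (59 - 275) / (3 - (-5)) = -27
g[-4,-1,3,6] = (229 - 59) / (6 - (-4)) = 17
g[-5,-4,-1,3,6] = (17 - (-27)) / (6 - (-5)) = 4
g(-5/2) = 2396 + (-1424)·(5/2) + 275·(5/2)·(3/2) + (-27)·(5/2)·(3/2)·(-3/2) + 4·(5/2)·(3/2)·(-3/2)·(-11/2) = 1143/8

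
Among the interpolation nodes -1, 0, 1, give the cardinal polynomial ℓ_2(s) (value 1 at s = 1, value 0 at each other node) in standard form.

ℓ_2(s) = (1/2)s^2 + (1/2)s

ℓ_2(s) = (s + 1)s / [(2)·(1)]
       = (s^2 + s) / (2)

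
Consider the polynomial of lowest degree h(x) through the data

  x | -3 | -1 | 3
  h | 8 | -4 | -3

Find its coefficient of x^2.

The leading coefficient equals the top divided difference h[-3,-1,3].
h[-3,-1] = (-4 - 8) / (-1 - (-3)) = -6
h[-1,3] = (-3 - (-4)) / (3 - (-1)) = 1/4
h[-3,-1,3] = (1/4 - (-6)) / (3 - (-3)) = 25/24

25/24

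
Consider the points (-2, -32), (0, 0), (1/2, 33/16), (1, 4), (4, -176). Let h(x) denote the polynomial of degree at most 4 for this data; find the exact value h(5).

Using Newton's divided-difference form:
h[-2,0] = (0 - (-32)) / (0 - (-2)) = 16
h[0,1/2] = (33/16 - 0) / (1/2 - 0) = 33/8
h[1/2,1] = (4 - 33/16) / (1 - 1/2) = 31/8
h[1,4] = (-176 - 4) / (4 - 1) = -60
h[-2,0,1/2] = (33/8 - 16) / (1/2 - (-2)) = -19/4
h[0,1/2,1] = (31/8 - 33/8) / (1 - 0) = -1/4
h[1/2,1,4] = (-60 - 31/8) / (4 - 1/2) = -73/4
h[-2,0,1/2,1] = (-1/4 - (-19/4)) / (1 - (-2)) = 3/2
h[0,1/2,1,4] = (-73/4 - (-1/4)) / (4 - 0) = -9/2
h[-2,0,1/2,1,4] = (-9/2 - 3/2) / (4 - (-2)) = -1
h(5) = -32 + 16·(7) + (-19/4)·(7)·(5) + (3/2)·(7)·(5)·(9/2) + (-1)·(7)·(5)·(9/2)·(4) = -480

-480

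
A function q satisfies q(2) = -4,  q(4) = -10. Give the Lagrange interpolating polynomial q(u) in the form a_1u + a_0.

q(u) = -3u + 2

L_0(u) = (u - 4) / [-2] = -(1/2)u + 2
L_1(u) = (u - 2) / [2] = (1/2)u - 1
q(u) = (-4)·L_0 + (-10)·L_1
  (-4)·L_0(u) = 2u - 8
  (-10)·L_1(u) = -5u + 10
Adding term by term: -3u + 2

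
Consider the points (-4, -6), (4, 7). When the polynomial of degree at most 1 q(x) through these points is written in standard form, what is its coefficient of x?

L_0(x) = (x - 4) / [-8] = -(1/8)x + 1/2
L_1(x) = (x + 4) / [8] = (1/8)x + 1/2
q(x) = (-6)·L_0 + 7·L_1
Only the coefficient of x is needed; take it from each L_i and combine:
(-6)·(-1/8) + 7·(1/8) = 13/8

13/8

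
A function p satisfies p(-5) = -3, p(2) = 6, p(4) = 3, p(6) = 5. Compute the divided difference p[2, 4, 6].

p[2,4] = (3 - 6) / (4 - 2) = -3/2
p[4,6] = (5 - 3) / (6 - 4) = 1
p[2,4,6] = (1 - (-3/2)) / (6 - 2) = 5/8

5/8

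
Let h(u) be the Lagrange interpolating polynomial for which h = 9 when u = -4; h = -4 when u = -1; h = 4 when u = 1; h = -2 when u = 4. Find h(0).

L_0(0) = (1)·(-1)·(-4)/[(-3)·(-5)·(-8)] = -1/30
L_1(0) = (4)·(-1)·(-4)/[(3)·(-2)·(-5)] = 8/15
L_2(0) = (4)·(1)·(-4)/[(5)·(2)·(-3)] = 8/15
L_3(0) = (4)·(1)·(-1)/[(8)·(5)·(3)] = -1/30
Sum: 9·(-1/30) + (-4)·(8/15) + 4·(8/15) + (-2)·(-1/30) = -7/30

-7/30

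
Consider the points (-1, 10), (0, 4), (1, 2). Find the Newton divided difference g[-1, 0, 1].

g[-1,0] = (4 - 10) / (0 - (-1)) = -6
g[0,1] = (2 - 4) / (1 - 0) = -2
g[-1,0,1] = (-2 - (-6)) / (1 - (-1)) = 2

2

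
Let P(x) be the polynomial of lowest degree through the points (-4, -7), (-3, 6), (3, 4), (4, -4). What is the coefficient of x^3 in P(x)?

The leading coefficient equals the top divided difference P[-4,-3,3,4].
P[-4,-3] = (6 - (-7)) / (-3 - (-4)) = 13
P[-3,3] = (4 - 6) / (3 - (-3)) = -1/3
P[3,4] = (-4 - 4) / (4 - 3) = -8
P[-4,-3,3] = (-1/3 - 13) / (3 - (-4)) = -40/21
P[-3,3,4] = (-8 - (-1/3)) / (4 - (-3)) = -23/21
P[-4,-3,3,4] = (-23/21 - (-40/21)) / (4 - (-4)) = 17/168

17/168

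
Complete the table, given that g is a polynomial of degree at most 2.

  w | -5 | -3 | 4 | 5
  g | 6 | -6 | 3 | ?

226/21

The 3 known values determine g uniquely (degree ≤ 2).
L_0(5) = (8)·(1)/[(-2)·(-9)] = 4/9
L_1(5) = (10)·(1)/[(2)·(-7)] = -5/7
L_2(5) = (10)·(8)/[(9)·(7)] = 80/63
Sum: 6·(4/9) + (-6)·(-5/7) + 3·(80/63) = 226/21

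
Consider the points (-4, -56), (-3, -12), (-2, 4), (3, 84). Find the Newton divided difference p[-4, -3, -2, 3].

2

p[-4,-3] = (-12 - (-56)) / (-3 - (-4)) = 44
p[-3,-2] = (4 - (-12)) / (-2 - (-3)) = 16
p[-2,3] = (84 - 4) / (3 - (-2)) = 16
p[-4,-3,-2] = (16 - 44) / (-2 - (-4)) = -14
p[-3,-2,3] = (16 - 16) / (3 - (-3)) = 0
p[-4,-3,-2,3] = (0 - (-14)) / (3 - (-4)) = 2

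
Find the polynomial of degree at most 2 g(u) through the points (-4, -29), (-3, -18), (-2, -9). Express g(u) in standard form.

L_0(u) = (u + 3)(u + 2) / [2] = (1/2)u^2 + (5/2)u + 3
L_1(u) = (u + 4)(u + 2) / [-1] = -u^2 - 6u - 8
L_2(u) = (u + 4)(u + 3) / [2] = (1/2)u^2 + (7/2)u + 6
g(u) = (-29)·L_0 + (-18)·L_1 + (-9)·L_2
  (-29)·L_0(u) = -(29/2)u^2 - (145/2)u - 87
  (-18)·L_1(u) = 18u^2 + 108u + 144
  (-9)·L_2(u) = -(9/2)u^2 - (63/2)u - 54
Adding term by term: -u^2 + 4u + 3

g(u) = -u^2 + 4u + 3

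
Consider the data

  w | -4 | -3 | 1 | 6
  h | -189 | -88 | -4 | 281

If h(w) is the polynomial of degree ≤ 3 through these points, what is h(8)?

759

Using Newton's divided-difference form:
h[-4,-3] = (-88 - (-189)) / (-3 - (-4)) = 101
h[-3,1] = (-4 - (-88)) / (1 - (-3)) = 21
h[1,6] = (281 - (-4)) / (6 - 1) = 57
h[-4,-3,1] = (21 - 101) / (1 - (-4)) = -16
h[-3,1,6] = (57 - 21) / (6 - (-3)) = 4
h[-4,-3,1,6] = (4 - (-16)) / (6 - (-4)) = 2
h(8) = -189 + 101·(12) + (-16)·(12)·(11) + 2·(12)·(11)·(7) = 759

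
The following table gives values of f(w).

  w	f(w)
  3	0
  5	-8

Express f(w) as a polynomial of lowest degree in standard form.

Build the Lagrange basis polynomials:
L_0(w) = (w - 5) / [-2] = -(1/2)w + 5/2
L_1(w) = (w - 3) / [2] = (1/2)w - 3/2
f(w) = 0·L_0 + (-8)·L_1
  0·L_0(w) = 0
  (-8)·L_1(w) = -4w + 12
Adding term by term: -4w + 12

f(w) = -4w + 12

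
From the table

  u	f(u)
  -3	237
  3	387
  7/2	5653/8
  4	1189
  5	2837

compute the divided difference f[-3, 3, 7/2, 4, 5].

4

f[-3,3] = (387 - 237) / (3 - (-3)) = 25
f[3,7/2] = (5653/8 - 387) / (7/2 - 3) = 2557/4
f[7/2,4] = (1189 - 5653/8) / (4 - 7/2) = 3859/4
f[4,5] = (2837 - 1189) / (5 - 4) = 1648
f[-3,3,7/2] = (2557/4 - 25) / (7/2 - (-3)) = 189/2
f[3,7/2,4] = (3859/4 - 2557/4) / (4 - 3) = 651/2
f[7/2,4,5] = (1648 - 3859/4) / (5 - 7/2) = 911/2
f[-3,3,7/2,4] = (651/2 - 189/2) / (4 - (-3)) = 33
f[3,7/2,4,5] = (911/2 - 651/2) / (5 - 3) = 65
f[-3,3,7/2,4,5] = (65 - 33) / (5 - (-3)) = 4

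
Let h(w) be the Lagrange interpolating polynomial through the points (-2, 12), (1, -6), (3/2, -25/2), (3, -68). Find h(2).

Evaluate each Lagrange basis at w = 2:
L_0(2) = (1)·(1/2)·(-1)/[(-3)·(-7/2)·(-5)] = 1/105
L_1(2) = (4)·(1/2)·(-1)/[(3)·(-1/2)·(-2)] = -2/3
L_2(2) = (4)·(1)·(-1)/[(7/2)·(1/2)·(-3/2)] = 32/21
L_3(2) = (4)·(1)·(1/2)/[(5)·(2)·(3/2)] = 2/15
Sum: 12·(1/105) + (-6)·(-2/3) + (-25/2)·(32/21) + (-68)·(2/15) = -24

-24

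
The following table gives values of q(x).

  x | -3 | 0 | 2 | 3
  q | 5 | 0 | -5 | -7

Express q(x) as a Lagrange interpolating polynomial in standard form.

q(x) = (1/18)x^3 - (1/9)x^2 - (5/2)x

L_0(x) = x(x - 2)(x - 3) / [-90] = -(1/90)x^3 + (1/18)x^2 - (1/15)x
L_1(x) = (x + 3)(x - 2)(x - 3) / [18] = (1/18)x^3 - (1/9)x^2 - (1/2)x + 1
L_2(x) = (x + 3)x(x - 3) / [-10] = -(1/10)x^3 + (9/10)x
L_3(x) = (x + 3)x(x - 2) / [18] = (1/18)x^3 + (1/18)x^2 - (1/3)x
q(x) = 5·L_0 + 0·L_1 + (-5)·L_2 + (-7)·L_3
  5·L_0(x) = -(1/18)x^3 + (5/18)x^2 - (1/3)x
  0·L_1(x) = 0
  (-5)·L_2(x) = (1/2)x^3 - (9/2)x
  (-7)·L_3(x) = -(7/18)x^3 - (7/18)x^2 + (7/3)x
Adding term by term: (1/18)x^3 - (1/9)x^2 - (5/2)x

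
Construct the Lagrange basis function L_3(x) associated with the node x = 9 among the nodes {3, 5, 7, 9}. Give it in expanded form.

L_3(x) = (x - 3)(x - 5)(x - 7) / [(6)·(4)·(2)]
       = (x^3 - 15x^2 + 71x - 105) / (48)

L_3(x) = (1/48)x^3 - (5/16)x^2 + (71/48)x - 35/16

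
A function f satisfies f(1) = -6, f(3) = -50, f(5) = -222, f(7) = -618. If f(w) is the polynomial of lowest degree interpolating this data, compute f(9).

Evaluate each Lagrange basis at w = 9:
L_0(9) = (6)·(4)·(2)/[(-2)·(-4)·(-6)] = -1
L_1(9) = (8)·(4)·(2)/[(2)·(-2)·(-4)] = 4
L_2(9) = (8)·(6)·(2)/[(4)·(2)·(-2)] = -6
L_3(9) = (8)·(6)·(4)/[(6)·(4)·(2)] = 4
Sum: (-6)·(-1) + (-50)·(4) + (-222)·(-6) + (-618)·(4) = -1334

-1334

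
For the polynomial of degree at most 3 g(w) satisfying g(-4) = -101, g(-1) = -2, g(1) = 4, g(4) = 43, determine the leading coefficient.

1

The leading coefficient equals the top divided difference g[-4,-1,1,4].
g[-4,-1] = (-2 - (-101)) / (-1 - (-4)) = 33
g[-1,1] = (4 - (-2)) / (1 - (-1)) = 3
g[1,4] = (43 - 4) / (4 - 1) = 13
g[-4,-1,1] = (3 - 33) / (1 - (-4)) = -6
g[-1,1,4] = (13 - 3) / (4 - (-1)) = 2
g[-4,-1,1,4] = (2 - (-6)) / (4 - (-4)) = 1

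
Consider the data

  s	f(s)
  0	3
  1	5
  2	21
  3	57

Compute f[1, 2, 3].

10

f[1,2] = (21 - 5) / (2 - 1) = 16
f[2,3] = (57 - 21) / (3 - 2) = 36
f[1,2,3] = (36 - 16) / (3 - 1) = 10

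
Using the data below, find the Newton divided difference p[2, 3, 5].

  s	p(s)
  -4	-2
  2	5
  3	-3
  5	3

11/3

p[2,3] = (-3 - 5) / (3 - 2) = -8
p[3,5] = (3 - (-3)) / (5 - 3) = 3
p[2,3,5] = (3 - (-8)) / (5 - 2) = 11/3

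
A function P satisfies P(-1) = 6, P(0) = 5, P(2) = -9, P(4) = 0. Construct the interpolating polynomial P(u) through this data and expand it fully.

Newton's divided differences:
P[-1,0] = (5 - 6) / (0 - (-1)) = -1
P[0,2] = (-9 - 5) / (2 - 0) = -7
P[2,4] = (0 - (-9)) / (4 - 2) = 9/2
P[-1,0,2] = (-7 - (-1)) / (2 - (-1)) = -2
P[0,2,4] = (9/2 - (-7)) / (4 - 0) = 23/8
P[-1,0,2,4] = (23/8 - (-2)) / (4 - (-1)) = 39/40
P(u) = 6 + (-1)·(u + 1) + (-2)·(u + 1)u + (39/40)·(u + 1)u(u - 2)
Expanding: P(u) = (39/40)u^3 - (119/40)u^2 - (99/20)u + 5

P(u) = (39/40)u^3 - (119/40)u^2 - (99/20)u + 5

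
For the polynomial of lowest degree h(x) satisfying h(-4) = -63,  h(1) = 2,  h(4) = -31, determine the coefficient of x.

L_0(x) = (x - 1)(x - 4) / [40] = (1/40)x^2 - (1/8)x + 1/10
L_1(x) = (x + 4)(x - 4) / [-15] = -(1/15)x^2 + 16/15
L_2(x) = (x + 4)(x - 1) / [24] = (1/24)x^2 + (1/8)x - 1/6
h(x) = (-63)·L_0 + 2·L_1 + (-31)·L_2
Only the coefficient of x is needed; take it from each L_i and combine:
(-63)·(-1/8) + 2·(0) + (-31)·(1/8) = 4

4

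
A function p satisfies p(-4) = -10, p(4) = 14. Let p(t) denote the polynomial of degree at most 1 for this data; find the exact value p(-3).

-7

Evaluate each Lagrange basis at t = -3:
L_0(-3) = (-7)/[(-8)] = 7/8
L_1(-3) = (1)/[(8)] = 1/8
Sum: (-10)·(7/8) + 14·(1/8) = -7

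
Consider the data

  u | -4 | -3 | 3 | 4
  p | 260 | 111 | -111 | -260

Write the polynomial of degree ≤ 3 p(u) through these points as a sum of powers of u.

p(u) = -4u^3 - u

Newton's divided differences:
p[-4,-3] = (111 - 260) / (-3 - (-4)) = -149
p[-3,3] = (-111 - 111) / (3 - (-3)) = -37
p[3,4] = (-260 - (-111)) / (4 - 3) = -149
p[-4,-3,3] = (-37 - (-149)) / (3 - (-4)) = 16
p[-3,3,4] = (-149 - (-37)) / (4 - (-3)) = -16
p[-4,-3,3,4] = (-16 - 16) / (4 - (-4)) = -4
p(u) = 260 + (-149)·(u + 4) + 16·(u + 4)(u + 3) + (-4)·(u + 4)(u + 3)(u - 3)
Expanding: p(u) = -4u^3 - u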